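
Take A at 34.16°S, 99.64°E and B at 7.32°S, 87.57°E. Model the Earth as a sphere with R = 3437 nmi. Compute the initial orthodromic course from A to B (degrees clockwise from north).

θ = atan2( sin Δλ·cos φ₂ ,  cos φ₁ sin φ₂ − sin φ₁ cos φ₂ cos Δλ )
  = atan2(-0.2074, +0.4392) = 334.72°

334.7°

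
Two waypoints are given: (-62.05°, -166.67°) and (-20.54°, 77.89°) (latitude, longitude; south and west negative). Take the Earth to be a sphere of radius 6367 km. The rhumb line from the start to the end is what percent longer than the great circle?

Great circle: σ = 1.4491 rad → d_gc = Rσ = 9226.4 km
Rhumb: Δφ = +0.7245, Δλ = -2.0148, Δψ = +1.0244, q = Δφ/Δψ = 0.7072 → d_rh = R√(Δφ²+q²Δλ²) = 10177.7 km
Excess = (10177.7 − 9226.4) / 9226.4 = 951.3 / 9226.4 = 10.31% ≈ 10.3%

10.3%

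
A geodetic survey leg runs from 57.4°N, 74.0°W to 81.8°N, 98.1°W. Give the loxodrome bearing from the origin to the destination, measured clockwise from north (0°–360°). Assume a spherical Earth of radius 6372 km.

343.3°

Δψ = ln[tan(π/4+φ₂/2)/tan(π/4+φ₁/2)] = +1.4060
Δλ = -0.4206 rad (taken the short way round)
course = atan2(Δλ, Δψ) = 343.34°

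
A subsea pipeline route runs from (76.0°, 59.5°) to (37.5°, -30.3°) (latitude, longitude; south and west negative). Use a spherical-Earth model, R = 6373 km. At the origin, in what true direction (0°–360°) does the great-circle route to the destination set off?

θ = atan2( sin Δλ·cos φ₂ ,  cos φ₁ sin φ₂ − sin φ₁ cos φ₂ cos Δλ )
  = atan2(-0.7933, +0.1446) = 280.33°

280.3°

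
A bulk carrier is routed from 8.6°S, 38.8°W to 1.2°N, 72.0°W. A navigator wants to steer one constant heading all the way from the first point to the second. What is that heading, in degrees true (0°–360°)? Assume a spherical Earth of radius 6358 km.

Δψ = ln[tan(π/4+φ₂/2)/tan(π/4+φ₁/2)] = +0.1716
Δλ = -0.5794 rad (taken the short way round)
course = atan2(Δλ, Δψ) = 286.50°

286.5°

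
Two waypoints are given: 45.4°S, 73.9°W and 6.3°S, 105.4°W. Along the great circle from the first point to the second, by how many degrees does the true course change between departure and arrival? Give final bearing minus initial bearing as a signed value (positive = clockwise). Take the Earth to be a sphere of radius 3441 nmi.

At departure: θ₁ = atan2(sin Δλ cos φ₂, cos φ₁ sin φ₂ − sin φ₁ cos φ₂ cos Δλ) = 315.39°
At arrival: θ₂ = atan2(sin Δλ cos φ₁, −cos φ₂ sin φ₁ + sin φ₂ cos φ₁ cos Δλ) = 330.26°
Δθ = θ₂ − θ₁ = +14.9°

+14.9°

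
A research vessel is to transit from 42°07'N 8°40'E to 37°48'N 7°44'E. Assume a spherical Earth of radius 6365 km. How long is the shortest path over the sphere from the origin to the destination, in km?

cos σ = sin φ₁ sin φ₂ + cos φ₁ cos φ₂ cos Δλ
      = sin(42.12°)sin(37.80°) + cos(42.12°)cos(37.80°)cos(-0.93°) = 0.9971
σ = 4.375° → d = Rσ = 6365·0.07637 = 486 km

486 km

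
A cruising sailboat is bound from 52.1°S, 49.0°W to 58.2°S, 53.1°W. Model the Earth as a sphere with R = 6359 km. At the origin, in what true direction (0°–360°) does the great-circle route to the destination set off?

θ = atan2( sin Δλ·cos φ₂ ,  cos φ₁ sin φ₂ − sin φ₁ cos φ₂ cos Δλ )
  = atan2(-0.0377, -0.1073) = 199.34°

199.3°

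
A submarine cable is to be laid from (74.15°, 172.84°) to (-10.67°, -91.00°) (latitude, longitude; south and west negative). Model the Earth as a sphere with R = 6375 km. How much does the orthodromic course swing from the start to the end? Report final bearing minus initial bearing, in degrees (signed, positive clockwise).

At departure: θ₁ = atan2(sin Δλ cos φ₂, cos φ₁ sin φ₂ − sin φ₁ cos φ₂ cos Δλ) = 87.02°
At arrival: θ₂ = atan2(sin Δλ cos φ₁, −cos φ₂ sin φ₁ + sin φ₂ cos φ₁ cos Δλ) = 163.89°
Δθ = θ₂ − θ₁ = +76.9°

+76.9°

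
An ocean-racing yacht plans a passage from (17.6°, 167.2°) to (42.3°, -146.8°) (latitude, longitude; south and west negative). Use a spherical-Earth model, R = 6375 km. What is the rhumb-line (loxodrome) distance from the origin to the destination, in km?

5168 km

Rhumb course C = atan2(Δλ, Δψ) with Δψ = ln[tan(π/4+φ₂/2)/tan(π/4+φ₁/2)] = +0.5041, Δλ = +0.8029 → C = 57.88°
d = R·|Δφ| / |cos C| = 6375·0.43110 / 0.53176 = 5168 km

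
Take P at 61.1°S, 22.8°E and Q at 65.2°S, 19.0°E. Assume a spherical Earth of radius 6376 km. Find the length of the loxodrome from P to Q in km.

Δψ = ln[tan(π/4+φ₂/2)/tan(π/4+φ₁/2)] = -0.1587;  Δφ = -0.0716 rad,  Δλ = -0.0663 rad
q = Δφ/Δψ = 0.4508
d = R·√(Δφ² + q²Δλ²) = 6376·0.07755 = 494 km

494 km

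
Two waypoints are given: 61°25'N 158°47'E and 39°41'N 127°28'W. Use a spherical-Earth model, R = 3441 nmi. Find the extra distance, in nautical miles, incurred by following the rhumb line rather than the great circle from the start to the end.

Great circle: cos σ = sin φ₁ sin φ₂ + cos φ₁ cos φ₂ cos Δλ,  σ = 0.8450 rad → d_gc = 2907.5 nmi
Rhumb line: Δψ = -0.6118, q = Δφ/Δψ = 0.6200, d_rh = R√(Δφ²+q²Δλ²) = 3040.6 nmi
Excess = 3040.6 − 2907.5 = 133.1 ≈ 133 nmi

133 nmi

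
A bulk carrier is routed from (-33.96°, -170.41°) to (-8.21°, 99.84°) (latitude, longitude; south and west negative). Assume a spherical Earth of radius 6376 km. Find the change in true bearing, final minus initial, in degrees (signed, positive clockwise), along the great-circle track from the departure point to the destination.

Initial bearing θ₁ = atan2(sin Δλ cos φ₂, cos φ₁ sin φ₂ − sin φ₁ cos φ₂ cos Δλ) = 263.31°
Final bearing θ₂ = (initial bearing from the destination back to the start) + 180° = 303.66°
Δθ = θ₂ − θ₁ = +40.3°

+40.3°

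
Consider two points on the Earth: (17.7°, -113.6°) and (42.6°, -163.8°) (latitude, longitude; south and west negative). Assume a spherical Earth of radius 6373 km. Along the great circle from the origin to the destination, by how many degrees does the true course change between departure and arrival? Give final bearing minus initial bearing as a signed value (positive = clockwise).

Initial bearing θ₁ = atan2(sin Δλ cos φ₂, cos φ₁ sin φ₂ − sin φ₁ cos φ₂ cos Δλ) = 311.57°
Final bearing θ₂ = (initial bearing from the destination back to the start) + 180° = 284.48°
Δθ = θ₂ − θ₁ = -27.1°

-27.1°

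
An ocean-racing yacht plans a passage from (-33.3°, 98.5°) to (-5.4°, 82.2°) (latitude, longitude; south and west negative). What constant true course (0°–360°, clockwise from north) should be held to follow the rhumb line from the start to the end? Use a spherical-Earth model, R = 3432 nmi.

331.4°

Δψ = ln[tan(π/4+φ₂/2)/tan(π/4+φ₁/2)] = +0.5226
Δλ = -0.2845 rad (taken the short way round)
course = atan2(Δλ, Δψ) = 331.44°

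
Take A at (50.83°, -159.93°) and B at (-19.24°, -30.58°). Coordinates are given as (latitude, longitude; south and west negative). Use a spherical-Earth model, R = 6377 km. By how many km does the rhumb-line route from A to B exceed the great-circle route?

Great circle: cos σ = sin φ₁ sin φ₂ + cos φ₁ cos φ₂ cos Δλ,  σ = 2.2570 rad → d_gc = 14392.8 km
Rhumb line: Δψ = -1.3757, q = Δφ/Δψ = 0.8890, d_rh = R√(Δφ²+q²Δλ²) = 14987.0 km
Excess = 14987.0 − 14392.8 = 594.2 ≈ 594 km

594 km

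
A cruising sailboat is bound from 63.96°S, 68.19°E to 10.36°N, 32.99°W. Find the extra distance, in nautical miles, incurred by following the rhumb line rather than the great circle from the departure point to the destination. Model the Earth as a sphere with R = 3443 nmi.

288 nmi

Great circle: cos σ = sin φ₁ sin φ₂ + cos φ₁ cos φ₂ cos Δλ,  σ = 1.8186 rad → d_gc = 6261.6 nmi
Rhumb line: Δψ = +1.6461, q = Δφ/Δψ = 0.7880, d_rh = R√(Δφ²+q²Δλ²) = 6549.8 nmi
Excess = 6549.8 − 6261.6 = 288.2 ≈ 288 nmi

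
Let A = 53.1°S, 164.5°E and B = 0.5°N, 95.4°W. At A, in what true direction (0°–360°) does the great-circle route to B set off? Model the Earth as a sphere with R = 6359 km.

97.8°

θ = atan2( sin Δλ·cos φ₂ ,  cos φ₁ sin φ₂ − sin φ₁ cos φ₂ cos Δλ )
  = atan2(+0.9845, -0.1350) = 97.81°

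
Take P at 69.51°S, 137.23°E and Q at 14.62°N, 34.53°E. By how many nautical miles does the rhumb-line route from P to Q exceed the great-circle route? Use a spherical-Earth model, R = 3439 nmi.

340 nmi

Great circle: cos σ = sin φ₁ sin φ₂ + cos φ₁ cos φ₂ cos Δλ,  σ = 1.8869 rad → d_gc = 6489.2 nmi
Rhumb line: Δψ = +1.9687, q = Δφ/Δψ = 0.7459, d_rh = R√(Δφ²+q²Δλ²) = 6829.1 nmi
Excess = 6829.1 − 6489.2 = 339.9 ≈ 340 nmi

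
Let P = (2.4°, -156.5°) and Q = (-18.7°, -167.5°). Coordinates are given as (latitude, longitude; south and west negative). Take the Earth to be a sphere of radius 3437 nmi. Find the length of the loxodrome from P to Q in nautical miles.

1423 nmi

Δψ = ln[tan(π/4+φ₂/2)/tan(π/4+φ₁/2)] = -0.3742;  Δφ = -0.3683 rad,  Δλ = -0.1920 rad
q = Δφ/Δψ = 0.9841
d = R·√(Δφ² + q²Δλ²) = 3437·0.41390 = 1423 nmi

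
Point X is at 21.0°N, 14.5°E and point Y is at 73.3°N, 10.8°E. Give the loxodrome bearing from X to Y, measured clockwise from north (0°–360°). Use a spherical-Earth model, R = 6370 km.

357.6°

Meridional parts: M(φ₁)=+0.3750, M(φ₂)=+1.9189 → ΔM = +1.5438;  Δλ = -0.0646 rad
tan C = Δλ / ΔM = -0.0418 → C = 357.60°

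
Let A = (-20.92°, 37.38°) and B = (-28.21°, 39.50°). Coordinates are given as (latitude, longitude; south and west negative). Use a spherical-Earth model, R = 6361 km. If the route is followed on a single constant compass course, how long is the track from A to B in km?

837 km

Rhumb course C = atan2(Δλ, Δψ) with Δψ = ln[tan(π/4+φ₂/2)/tan(π/4+φ₁/2)] = -0.1400, Δλ = +0.0370 → C = 165.20°
d = R·|Δφ| / |cos C| = 6361·0.12723 / 0.96682 = 837 km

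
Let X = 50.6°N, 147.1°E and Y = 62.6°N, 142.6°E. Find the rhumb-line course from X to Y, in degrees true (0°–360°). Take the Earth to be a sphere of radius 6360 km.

Δψ = ln[tan(π/4+φ₂/2)/tan(π/4+φ₁/2)] = +0.3844
Δλ = -0.0785 rad (taken the short way round)
course = atan2(Δλ, Δψ) = 348.45°

348.5°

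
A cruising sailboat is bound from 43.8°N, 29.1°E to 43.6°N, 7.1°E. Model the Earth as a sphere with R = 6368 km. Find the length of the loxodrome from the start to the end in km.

1768 km

Δψ = ln[tan(π/4+φ₂/2)/tan(π/4+φ₁/2)] = -0.0048;  Δφ = -0.0035 rad,  Δλ = -0.3840 rad
q = Δφ/Δψ = 0.7230
d = R·√(Δφ² + q²Δλ²) = 6368·0.27762 = 1768 km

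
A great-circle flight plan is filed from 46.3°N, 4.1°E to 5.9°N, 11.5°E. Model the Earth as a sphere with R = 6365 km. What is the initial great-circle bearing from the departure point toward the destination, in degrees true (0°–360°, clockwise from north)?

168.7°

N = sin Δλ·cos φ₂ = +0.1281;  D = cos φ₁ sin φ₂ − sin φ₁ cos φ₂ cos Δλ = -0.6421
initial course = atan2(N, D) = 168.72°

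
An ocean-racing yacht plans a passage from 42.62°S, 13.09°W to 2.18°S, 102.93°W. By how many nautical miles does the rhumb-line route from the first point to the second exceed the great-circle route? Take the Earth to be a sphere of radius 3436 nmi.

112 nmi

Great circle: cos σ = sin φ₁ sin φ₂ + cos φ₁ cos φ₂ cos Δλ,  σ = 1.5430 rad → d_gc = 5301.69 nmi
Rhumb line: Δψ = +0.7857, q = Δφ/Δψ = 0.8983, d_rh = R√(Δφ²+q²Δλ²) = 5413.23 nmi
Excess = 5413.23 − 5301.69 = 111.54 ≈ 112 nmi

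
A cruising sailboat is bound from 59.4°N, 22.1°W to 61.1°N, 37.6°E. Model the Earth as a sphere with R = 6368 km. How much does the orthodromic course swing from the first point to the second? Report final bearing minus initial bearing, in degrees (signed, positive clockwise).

+53.0°

At departure: θ₁ = atan2(sin Δλ cos φ₂, cos φ₁ sin φ₂ − sin φ₁ cos φ₂ cos Δλ) = 60.53°
At arrival: θ₂ = atan2(sin Δλ cos φ₁, −cos φ₂ sin φ₁ + sin φ₂ cos φ₁ cos Δλ) = 113.50°
Δθ = θ₂ − θ₁ = +53.0°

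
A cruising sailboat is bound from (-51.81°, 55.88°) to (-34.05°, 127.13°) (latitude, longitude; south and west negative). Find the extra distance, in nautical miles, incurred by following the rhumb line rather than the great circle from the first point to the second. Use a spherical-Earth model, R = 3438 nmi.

Great circle: cos σ = sin φ₁ sin φ₂ + cos φ₁ cos φ₂ cos Δλ,  σ = 0.9214 rad → d_gc = 3167.64 nmi
Rhumb line: Δψ = +0.4281, q = Δφ/Δψ = 0.7241, d_rh = R√(Δφ²+q²Δλ²) = 3274.05 nmi
Excess = 3274.05 − 3167.64 = 106.41 ≈ 106 nmi

106 nmi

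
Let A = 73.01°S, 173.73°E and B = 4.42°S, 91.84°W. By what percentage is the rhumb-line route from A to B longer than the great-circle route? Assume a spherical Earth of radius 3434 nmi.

6.2%

Great circle: σ = 1.5196 rad → d_gc = Rσ = 5218.2 nmi
Rhumb: Δφ = +1.1971, Δλ = +1.6481, Δψ = +1.8242, q = Δφ/Δψ = 0.6563 → d_rh = R√(Δφ²+q²Δλ²) = 5540.3 nmi
Excess = (5540.3 − 5218.2) / 5218.2 = 322.1 / 5218.2 = 6.17% ≈ 6.2%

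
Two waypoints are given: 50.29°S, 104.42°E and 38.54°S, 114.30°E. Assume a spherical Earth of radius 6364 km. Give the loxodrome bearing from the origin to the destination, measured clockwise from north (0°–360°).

Meridional parts: M(φ₁)=-1.0186, M(φ₂)=-0.7300 → ΔM = +0.2886;  Δλ = +0.1724 rad
tan C = Δλ / ΔM = +0.5975 → C = 30.86°

30.9°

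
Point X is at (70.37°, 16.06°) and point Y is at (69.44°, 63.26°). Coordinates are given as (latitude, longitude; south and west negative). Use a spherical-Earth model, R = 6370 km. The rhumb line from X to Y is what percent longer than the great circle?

Great circle: σ = 0.2764 rad → d_gc = Rσ = 1760.6 km
Rhumb: Δφ = -0.0162, Δλ = +0.8238, Δψ = -0.0473, q = Δφ/Δψ = 0.3435 → d_rh = R√(Δφ²+q²Δλ²) = 1805.6 km
Excess = (1805.6 − 1760.6) / 1760.6 = 45.0 / 1760.6 = 2.56% ≈ 2.6%

2.6%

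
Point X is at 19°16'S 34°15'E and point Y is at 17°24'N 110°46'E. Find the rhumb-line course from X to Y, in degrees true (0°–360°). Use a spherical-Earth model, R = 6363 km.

Δψ = ln[tan(π/4+φ₂/2)/tan(π/4+φ₁/2)] = +0.6513
Δλ = +1.3355 rad (taken the short way round)
course = atan2(Δλ, Δψ) = 64.00°

64.0°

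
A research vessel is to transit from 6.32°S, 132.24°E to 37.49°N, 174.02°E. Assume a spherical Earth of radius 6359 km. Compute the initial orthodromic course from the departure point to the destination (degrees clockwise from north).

38.3°

N = sin Δλ·cos φ₂ = +0.5287;  D = cos φ₁ sin φ₂ − sin φ₁ cos φ₂ cos Δλ = +0.6701
initial course = atan2(N, D) = 38.27°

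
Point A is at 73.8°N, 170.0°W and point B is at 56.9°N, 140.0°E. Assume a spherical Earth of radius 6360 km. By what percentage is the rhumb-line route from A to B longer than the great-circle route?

2.7%

Great circle: σ = 0.4455 rad → d_gc = Rσ = 2833.5 km
Rhumb: Δφ = -0.2950, Δλ = -0.8727, Δψ = -0.7362, q = Δφ/Δψ = 0.4007 → d_rh = R√(Δφ²+q²Δλ²) = 2909.3 km
Excess = (2909.3 − 2833.5) / 2833.5 = 75.8 / 2833.5 = 2.68% ≈ 2.7%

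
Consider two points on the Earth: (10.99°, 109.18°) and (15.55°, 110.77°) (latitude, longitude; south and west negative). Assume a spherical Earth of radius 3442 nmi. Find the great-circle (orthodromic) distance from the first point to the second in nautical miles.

289 nmi

Haversine: a = sin²(Δφ/2)+cos φ₁ cos φ₂ sin²(Δλ/2) = 0.00176;  σ = 2·atan2(√a,√(1−a))
σ = 4.815° → d = Rσ = 3442·0.08404 = 289 nmi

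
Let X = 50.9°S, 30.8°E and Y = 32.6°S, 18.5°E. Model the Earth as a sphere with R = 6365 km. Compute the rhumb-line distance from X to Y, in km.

2269 km

Δψ = ln[tan(π/4+φ₂/2)/tan(π/4+φ₁/2)] = +0.4329;  Δφ = +0.3194 rad,  Δλ = -0.2147 rad
q = Δφ/Δψ = 0.7378
d = R·√(Δφ² + q²Δλ²) = 6365·0.35651 = 2269 km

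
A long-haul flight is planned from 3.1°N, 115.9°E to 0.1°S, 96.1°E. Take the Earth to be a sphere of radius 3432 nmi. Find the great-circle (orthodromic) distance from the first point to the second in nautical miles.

1201 nmi

cos σ = sin φ₁ sin φ₂ + cos φ₁ cos φ₂ cos Δλ
      = sin(3.10°)sin(-0.10°) + cos(3.10°)cos(-0.10°)cos(-19.80°) = 0.9394
σ = 20.048° → d = Rσ = 3432·0.34990 = 1201 nmi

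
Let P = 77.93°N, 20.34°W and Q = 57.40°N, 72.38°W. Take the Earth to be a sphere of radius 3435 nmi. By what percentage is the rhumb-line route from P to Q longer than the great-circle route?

Great circle: σ = 0.4665 rad → d_gc = Rσ = 1602.6 nmi
Rhumb: Δφ = -0.3583, Δλ = -0.9083, Δψ = -1.0174, q = Δφ/Δψ = 0.3522 → d_rh = R√(Δφ²+q²Δλ²) = 1649.9 nmi
Excess = (1649.9 − 1602.6) / 1602.6 = 47.3 / 1602.6 = 2.951% ≈ 3.0%

3.0%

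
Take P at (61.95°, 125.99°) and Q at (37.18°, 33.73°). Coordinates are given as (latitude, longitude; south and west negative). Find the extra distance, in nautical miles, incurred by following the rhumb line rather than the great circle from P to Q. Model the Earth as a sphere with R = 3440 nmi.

Great circle: cos σ = sin φ₁ sin φ₂ + cos φ₁ cos φ₂ cos Δλ,  σ = 1.0256 rad → d_gc = 3528.2 nmi
Rhumb line: Δψ = -0.6872, q = Δφ/Δψ = 0.6291, d_rh = R√(Δφ²+q²Δλ²) = 3788.8 nmi
Excess = 3788.8 − 3528.2 = 260.6 ≈ 261 nmi

261 nmi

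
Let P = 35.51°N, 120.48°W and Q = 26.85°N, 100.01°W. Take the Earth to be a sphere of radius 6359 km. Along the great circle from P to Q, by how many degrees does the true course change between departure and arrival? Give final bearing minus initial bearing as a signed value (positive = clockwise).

+10.7°

Initial bearing θ₁ = atan2(sin Δλ cos φ₂, cos φ₁ sin φ₂ − sin φ₁ cos φ₂ cos Δλ) = 110.69°
Final bearing θ₂ = (initial bearing from the destination back to the start) + 180° = 121.40°
Δθ = θ₂ − θ₁ = +10.7°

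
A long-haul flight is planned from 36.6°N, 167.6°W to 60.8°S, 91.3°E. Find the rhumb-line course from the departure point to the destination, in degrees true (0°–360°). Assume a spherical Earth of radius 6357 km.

Δψ = ln[tan(π/4+φ₂/2)/tan(π/4+φ₁/2)] = -2.0325
Δλ = -1.7645 rad (taken the short way round)
course = atan2(Δλ, Δψ) = 220.96°

221.0°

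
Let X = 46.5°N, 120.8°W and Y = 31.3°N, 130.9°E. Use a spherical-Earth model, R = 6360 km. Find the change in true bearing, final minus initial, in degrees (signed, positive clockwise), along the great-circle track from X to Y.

-82.5°

Initial bearing θ₁ = atan2(sin Δλ cos φ₂, cos φ₁ sin φ₂ − sin φ₁ cos φ₂ cos Δλ) = 304.24°
Final bearing θ₂ = (initial bearing from the destination back to the start) + 180° = 221.76°
Δθ = θ₂ − θ₁ = -82.5°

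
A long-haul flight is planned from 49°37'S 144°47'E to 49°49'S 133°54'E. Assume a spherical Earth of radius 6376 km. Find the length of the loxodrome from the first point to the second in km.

783 km

Δψ = ln[tan(π/4+φ₂/2)/tan(π/4+φ₁/2)] = -0.0054;  Δφ = -0.0035 rad,  Δλ = -0.1900 rad
q = Δφ/Δψ = 0.6466
d = R·√(Δφ² + q²Δλ²) = 6376·0.12286 = 783 km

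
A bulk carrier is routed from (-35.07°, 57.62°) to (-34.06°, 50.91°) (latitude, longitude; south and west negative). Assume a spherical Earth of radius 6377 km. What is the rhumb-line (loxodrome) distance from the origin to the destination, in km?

Rhumb course C = atan2(Δλ, Δψ) with Δψ = ln[tan(π/4+φ₂/2)/tan(π/4+φ₁/2)] = +0.0214, Δλ = -0.1171 → C = 280.36°
d = R·|Δφ| / |cos C| = 6377·0.01763 / 0.17981 = 625 km

625 km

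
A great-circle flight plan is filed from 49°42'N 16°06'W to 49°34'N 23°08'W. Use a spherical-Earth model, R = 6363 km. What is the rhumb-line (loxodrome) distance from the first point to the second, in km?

Δψ = ln[tan(π/4+φ₂/2)/tan(π/4+φ₁/2)] = -0.0036;  Δφ = -0.0023 rad,  Δλ = -0.1228 rad
q = Δφ/Δψ = 0.6477
d = R·√(Δφ² + q²Δλ²) = 6363·0.07954 = 506 km

506 km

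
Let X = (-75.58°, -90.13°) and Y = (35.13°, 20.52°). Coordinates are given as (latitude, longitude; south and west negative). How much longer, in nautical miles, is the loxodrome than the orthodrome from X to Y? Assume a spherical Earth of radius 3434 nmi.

404 nmi

Great circle: cos σ = sin φ₁ sin φ₂ + cos φ₁ cos φ₂ cos Δλ,  σ = 2.2512 rad → d_gc = 7730.7 nmi
Rhumb line: Δψ = +2.7231, q = Δφ/Δψ = 0.7096, d_rh = R√(Δφ²+q²Δλ²) = 8134.7 nmi
Excess = 8134.7 − 7730.7 = 404.0 ≈ 404 nmi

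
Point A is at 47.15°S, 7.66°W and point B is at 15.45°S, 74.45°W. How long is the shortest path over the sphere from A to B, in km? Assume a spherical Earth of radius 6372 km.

Haversine: a = sin²(Δφ/2)+cos φ₁ cos φ₂ sin²(Δλ/2) = 0.27318;  σ = 2·atan2(√a,√(1−a))
σ = 63.022° → d = Rσ = 6372·1.09995 = 7009 km

7009 km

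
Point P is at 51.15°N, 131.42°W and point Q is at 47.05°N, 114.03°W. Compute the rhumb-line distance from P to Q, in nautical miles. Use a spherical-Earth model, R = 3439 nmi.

726 nmi

Δψ = ln[tan(π/4+φ₂/2)/tan(π/4+φ₁/2)] = -0.1094;  Δφ = -0.0716 rad,  Δλ = +0.3035 rad
q = Δφ/Δψ = 0.6542
d = R·√(Δφ² + q²Δλ²) = 3439·0.21107 = 726 nmi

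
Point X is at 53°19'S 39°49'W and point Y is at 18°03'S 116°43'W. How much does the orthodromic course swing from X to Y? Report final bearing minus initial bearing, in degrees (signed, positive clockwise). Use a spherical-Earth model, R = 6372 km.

Initial bearing θ₁ = atan2(sin Δλ cos φ₂, cos φ₁ sin φ₂ − sin φ₁ cos φ₂ cos Δλ) = 269.24°
Final bearing θ₂ = (initial bearing from the destination back to the start) + 180° = 321.08°
Δθ = θ₂ − θ₁ = +51.8°

+51.8°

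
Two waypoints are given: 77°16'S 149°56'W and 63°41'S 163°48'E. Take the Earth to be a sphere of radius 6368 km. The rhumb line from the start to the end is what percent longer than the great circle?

Great circle: σ = 0.3427 rad → d_gc = Rσ = 2182.1 km
Rhumb: Δφ = +0.2371, Δλ = -0.8075, Δψ = +0.7397, q = Δφ/Δψ = 0.3205 → d_rh = R√(Δφ²+q²Δλ²) = 2235.1 km
Excess = (2235.1 − 2182.1) / 2182.1 = 53.0 / 2182.1 = 2.43% ≈ 2.4%

2.4%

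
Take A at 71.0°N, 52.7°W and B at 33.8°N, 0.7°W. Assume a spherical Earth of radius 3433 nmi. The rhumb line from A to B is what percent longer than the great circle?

2.3%

Great circle: σ = 0.8058 rad → d_gc = Rσ = 2766.2 nmi
Rhumb: Δφ = -0.6493, Δλ = +0.9076, Δψ = -1.1603, q = Δφ/Δψ = 0.5596 → d_rh = R√(Δφ²+q²Δλ²) = 2829.8 nmi
Excess = (2829.8 − 2766.2) / 2766.2 = 63.6 / 2766.2 = 2.30% ≈ 2.3%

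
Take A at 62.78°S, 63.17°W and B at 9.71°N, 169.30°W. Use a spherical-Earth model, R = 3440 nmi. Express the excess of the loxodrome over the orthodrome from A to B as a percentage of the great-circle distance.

Great circle: σ = 1.8496 rad → d_gc = Rσ = 6362.7 nmi
Rhumb: Δφ = +1.2652, Δλ = -1.8523, Δψ = +1.5887, q = Δφ/Δψ = 0.7964 → d_rh = R√(Δφ²+q²Δλ²) = 6685.3 nmi
Excess = (6685.3 − 6362.7) / 6362.7 = 322.6 / 6362.7 = 5.07% ≈ 5.1%

5.1%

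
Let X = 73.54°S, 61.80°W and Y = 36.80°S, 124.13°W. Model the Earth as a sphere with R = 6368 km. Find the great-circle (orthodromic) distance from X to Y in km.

5243 km

Haversine: a = sin²(Δφ/2)+cos φ₁ cos φ₂ sin²(Δλ/2) = 0.16008;  σ = 2·atan2(√a,√(1−a))
σ = 47.169° → d = Rσ = 6368·0.82326 = 5243 km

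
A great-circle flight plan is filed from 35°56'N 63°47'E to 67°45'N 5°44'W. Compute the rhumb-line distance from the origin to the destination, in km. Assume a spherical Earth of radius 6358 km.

Δψ = ln[tan(π/4+φ₂/2)/tan(π/4+φ₁/2)] = +0.9535;  Δφ = +0.5553 rad,  Δλ = -1.2133 rad
q = Δφ/Δψ = 0.5824
d = R·√(Δφ² + q²Δλ²) = 6358·0.89869 = 5714 km

5714 km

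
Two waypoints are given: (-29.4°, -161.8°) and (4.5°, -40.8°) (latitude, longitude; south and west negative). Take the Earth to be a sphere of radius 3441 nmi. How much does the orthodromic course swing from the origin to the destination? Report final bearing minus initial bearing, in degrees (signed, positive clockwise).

Initial bearing θ₁ = atan2(sin Δλ cos φ₂, cos φ₁ sin φ₂ − sin φ₁ cos φ₂ cos Δλ) = 102.13°
Final bearing θ₂ = (initial bearing from the destination back to the start) + 180° = 58.69°
Δθ = θ₂ − θ₁ = -43.4°

-43.4°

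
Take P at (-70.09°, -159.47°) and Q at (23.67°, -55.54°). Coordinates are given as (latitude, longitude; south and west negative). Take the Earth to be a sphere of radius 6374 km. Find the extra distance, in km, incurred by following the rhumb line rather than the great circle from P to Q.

601 km

Great circle: cos σ = sin φ₁ sin φ₂ + cos φ₁ cos φ₂ cos Δλ,  σ = 2.0404 rad → d_gc = 13005.7 km
Rhumb line: Δψ = +2.1654, q = Δφ/Δψ = 0.7557, d_rh = R√(Δφ²+q²Δλ²) = 13606.6 km
Excess = 13606.6 − 13005.7 = 600.9 ≈ 601 km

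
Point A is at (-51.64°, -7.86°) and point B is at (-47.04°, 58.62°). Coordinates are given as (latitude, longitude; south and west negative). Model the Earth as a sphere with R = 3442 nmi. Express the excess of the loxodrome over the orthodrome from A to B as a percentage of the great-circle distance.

3.5%

Great circle: σ = 0.7338 rad → d_gc = Rσ = 2525.8 nmi
Rhumb: Δφ = +0.0803, Δλ = +1.1603, Δψ = +0.1233, q = Δφ/Δψ = 0.6509 → d_rh = R√(Δφ²+q²Δλ²) = 2614.2 nmi
Excess = (2614.2 − 2525.8) / 2525.8 = 88.4 / 2525.8 = 3.50% ≈ 3.5%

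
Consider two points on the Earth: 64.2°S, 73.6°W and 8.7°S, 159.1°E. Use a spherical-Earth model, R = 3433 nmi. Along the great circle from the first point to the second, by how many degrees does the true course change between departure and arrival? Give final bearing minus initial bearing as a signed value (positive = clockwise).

Initial bearing θ₁ = atan2(sin Δλ cos φ₂, cos φ₁ sin φ₂ − sin φ₁ cos φ₂ cos Δλ) = 232.42°
Final bearing θ₂ = (initial bearing from the destination back to the start) + 180° = 339.58°
Δθ = θ₂ − θ₁ = +107.2°

+107.2°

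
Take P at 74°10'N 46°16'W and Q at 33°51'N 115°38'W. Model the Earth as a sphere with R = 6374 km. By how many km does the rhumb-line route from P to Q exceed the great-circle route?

252 km

Great circle: cos σ = sin φ₁ sin φ₂ + cos φ₁ cos φ₂ cos Δλ,  σ = 0.9075 rad → d_gc = 5784.26 km
Rhumb line: Δψ = -1.3444, q = Δφ/Δψ = 0.5234, d_rh = R√(Δφ²+q²Δλ²) = 6035.79 km
Excess = 6035.79 − 5784.26 = 251.53 ≈ 252 km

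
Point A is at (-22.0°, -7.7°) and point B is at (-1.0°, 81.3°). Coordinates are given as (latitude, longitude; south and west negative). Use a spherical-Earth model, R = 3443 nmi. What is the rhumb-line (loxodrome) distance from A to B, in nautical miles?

5360 nmi

Δψ = ln[tan(π/4+φ₂/2)/tan(π/4+φ₁/2)] = +0.3763;  Δφ = +0.3665 rad,  Δλ = +1.5533 rad
q = Δφ/Δψ = 0.9740
d = R·√(Δφ² + q²Δλ²) = 3443·1.55666 = 5360 nmi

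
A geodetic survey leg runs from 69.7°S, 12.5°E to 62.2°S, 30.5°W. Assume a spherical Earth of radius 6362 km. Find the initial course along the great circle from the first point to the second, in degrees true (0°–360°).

272.3°

N = sin Δλ·cos φ₂ = -0.3181;  D = cos φ₁ sin φ₂ − sin φ₁ cos φ₂ cos Δλ = +0.0130
initial course = atan2(N, D) = 272.34°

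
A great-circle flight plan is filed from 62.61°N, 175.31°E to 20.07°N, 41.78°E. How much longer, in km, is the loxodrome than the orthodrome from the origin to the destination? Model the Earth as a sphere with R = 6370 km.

1515 km

Great circle: cos σ = sin φ₁ sin φ₂ + cos φ₁ cos φ₂ cos Δλ,  σ = 1.5637 rad → d_gc = 9960.8 km
Rhumb line: Δψ = -1.0542, q = Δφ/Δψ = 0.7043, d_rh = R√(Δφ²+q²Δλ²) = 11475.4 km
Excess = 11475.4 − 9960.8 = 1514.6 ≈ 1515 km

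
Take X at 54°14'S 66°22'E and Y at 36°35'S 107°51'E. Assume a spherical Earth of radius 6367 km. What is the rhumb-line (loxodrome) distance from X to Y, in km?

3751 km

Δψ = ln[tan(π/4+φ₂/2)/tan(π/4+φ₁/2)] = +0.4442;  Δφ = +0.3081 rad,  Δλ = +0.7240 rad
q = Δφ/Δψ = 0.6935
d = R·√(Δφ² + q²Δλ²) = 6367·0.58905 = 3751 km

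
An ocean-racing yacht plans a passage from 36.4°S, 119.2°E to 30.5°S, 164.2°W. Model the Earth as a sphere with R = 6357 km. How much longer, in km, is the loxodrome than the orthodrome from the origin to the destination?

182 km

Great circle: cos σ = sin φ₁ sin φ₂ + cos φ₁ cos φ₂ cos Δλ,  σ = 1.0907 rad → d_gc = 6933.3 km
Rhumb line: Δψ = +0.1235, q = Δφ/Δψ = 0.8337, d_rh = R√(Δφ²+q²Δλ²) = 7115.4 km
Excess = 7115.4 − 6933.3 = 182.1 ≈ 182 km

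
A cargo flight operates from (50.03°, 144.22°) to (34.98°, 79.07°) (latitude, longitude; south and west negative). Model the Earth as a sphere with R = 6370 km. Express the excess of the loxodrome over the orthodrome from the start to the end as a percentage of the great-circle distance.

2.7%

Great circle: σ = 0.8492 rad → d_gc = Rσ = 5409.7 km
Rhumb: Δφ = -0.2627, Δλ = -1.1371, Δψ = -0.3591, q = Δφ/Δψ = 0.7315 → d_rh = R√(Δφ²+q²Δλ²) = 5556.3 km
Excess = (5556.3 − 5409.7) / 5409.7 = 146.6 / 5409.7 = 2.71% ≈ 2.7%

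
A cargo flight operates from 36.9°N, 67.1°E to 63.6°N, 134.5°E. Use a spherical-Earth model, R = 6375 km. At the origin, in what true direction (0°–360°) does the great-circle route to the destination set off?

33.8°

N = sin Δλ·cos φ₂ = +0.4105;  D = cos φ₁ sin φ₂ − sin φ₁ cos φ₂ cos Δλ = +0.6137
initial course = atan2(N, D) = 33.78°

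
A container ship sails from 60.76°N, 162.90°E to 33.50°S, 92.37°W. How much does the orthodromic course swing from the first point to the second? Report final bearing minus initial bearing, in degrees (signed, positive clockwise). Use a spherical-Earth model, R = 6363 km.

Initial bearing θ₁ = atan2(sin Δλ cos φ₂, cos φ₁ sin φ₂ − sin φ₁ cos φ₂ cos Δλ) = 95.99°
Final bearing θ₂ = (initial bearing from the destination back to the start) + 180° = 144.37°
Δθ = θ₂ − θ₁ = +48.4°

+48.4°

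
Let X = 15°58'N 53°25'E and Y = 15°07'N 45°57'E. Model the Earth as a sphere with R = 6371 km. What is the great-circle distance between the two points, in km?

cos σ = sin φ₁ sin φ₂ + cos φ₁ cos φ₂ cos Δλ
      = sin(15.97°)sin(15.12°) + cos(15.97°)cos(15.12°)cos(-7.47°) = 0.9920
σ = 7.243° → d = Rσ = 6371·0.12642 = 805 km

805 km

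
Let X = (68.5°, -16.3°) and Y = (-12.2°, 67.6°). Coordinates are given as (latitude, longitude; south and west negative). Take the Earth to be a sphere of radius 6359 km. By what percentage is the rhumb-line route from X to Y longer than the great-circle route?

Great circle: σ = 1.7300 rad → d_gc = Rσ = 11001.2 km
Rhumb: Δφ = -1.4085, Δλ = +1.4643, Δψ = -1.8760, q = Δφ/Δψ = 0.7508 → d_rh = R√(Δφ²+q²Δλ²) = 11361.9 km
Excess = (11361.9 − 11001.2) / 11001.2 = 360.7 / 11001.2 = 3.28% ≈ 3.3%

3.3%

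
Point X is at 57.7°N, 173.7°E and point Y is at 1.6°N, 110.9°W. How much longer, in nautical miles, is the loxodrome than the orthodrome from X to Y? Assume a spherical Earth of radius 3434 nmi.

Great circle: cos σ = sin φ₁ sin φ₂ + cos φ₁ cos φ₂ cos Δλ,  σ = 1.4119 rad → d_gc = 4848.4 nmi
Rhumb line: Δψ = -1.2114, q = Δφ/Δψ = 0.8083, d_rh = R√(Δφ²+q²Δλ²) = 4964.6 nmi
Excess = 4964.6 − 4848.4 = 116.2 ≈ 116 nmi

116 nmi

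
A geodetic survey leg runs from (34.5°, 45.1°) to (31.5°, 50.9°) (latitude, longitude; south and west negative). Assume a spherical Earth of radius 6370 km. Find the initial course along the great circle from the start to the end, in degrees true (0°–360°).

120.1°

N = sin Δλ·cos φ₂ = +0.0862;  D = cos φ₁ sin φ₂ − sin φ₁ cos φ₂ cos Δλ = -0.0499
initial course = atan2(N, D) = 120.06°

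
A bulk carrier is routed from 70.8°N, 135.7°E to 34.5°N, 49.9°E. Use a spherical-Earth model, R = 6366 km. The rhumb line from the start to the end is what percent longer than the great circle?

Great circle: σ = 0.9827 rad → d_gc = Rσ = 6256.1 km
Rhumb: Δφ = -0.6336, Δλ = -1.4975, Δψ = -1.1348, q = Δφ/Δψ = 0.5583 → d_rh = R√(Δφ²+q²Δλ²) = 6677.7 km
Excess = (6677.7 − 6256.1) / 6256.1 = 421.6 / 6256.1 = 6.74% ≈ 6.7%

6.7%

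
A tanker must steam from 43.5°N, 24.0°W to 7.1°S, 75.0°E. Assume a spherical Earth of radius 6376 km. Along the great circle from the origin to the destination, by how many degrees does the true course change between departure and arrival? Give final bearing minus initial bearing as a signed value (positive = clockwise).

+44.0°

At departure: θ₁ = atan2(sin Δλ cos φ₂, cos φ₁ sin φ₂ − sin φ₁ cos φ₂ cos Δλ) = 88.99°
At arrival: θ₂ = atan2(sin Δλ cos φ₁, −cos φ₂ sin φ₁ + sin φ₂ cos φ₁ cos Δλ) = 133.04°
Δθ = θ₂ − θ₁ = +44.0°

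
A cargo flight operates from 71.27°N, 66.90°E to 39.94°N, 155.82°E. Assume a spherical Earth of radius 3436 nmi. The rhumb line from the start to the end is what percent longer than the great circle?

7.7%

Great circle: σ = 0.9114 rad → d_gc = Rσ = 3131.6 nmi
Rhumb: Δφ = -0.5468, Δλ = +1.5519, Δψ = -1.0407, q = Δφ/Δψ = 0.5254 → d_rh = R√(Δφ²+q²Δλ²) = 3373.4 nmi
Excess = (3373.4 − 3131.6) / 3131.6 = 241.8 / 3131.6 = 7.72% ≈ 7.7%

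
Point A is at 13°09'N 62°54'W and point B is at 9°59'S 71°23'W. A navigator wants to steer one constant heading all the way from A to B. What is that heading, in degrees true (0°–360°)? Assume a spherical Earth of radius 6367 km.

200.0°

Δψ = ln[tan(π/4+φ₂/2)/tan(π/4+φ₁/2)] = -0.4067
Δλ = -0.1481 rad (taken the short way round)
course = atan2(Δλ, Δψ) = 200.01°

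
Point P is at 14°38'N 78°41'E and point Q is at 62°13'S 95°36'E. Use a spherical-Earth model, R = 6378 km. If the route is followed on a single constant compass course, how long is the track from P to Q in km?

Rhumb course C = atan2(Δλ, Δψ) with Δψ = ln[tan(π/4+φ₂/2)/tan(π/4+φ₁/2)] = -1.6553, Δλ = +0.2953 → C = 169.89°
d = R·|Δφ| / |cos C| = 6378·1.34129 / 0.98446 = 8690 km

8690 km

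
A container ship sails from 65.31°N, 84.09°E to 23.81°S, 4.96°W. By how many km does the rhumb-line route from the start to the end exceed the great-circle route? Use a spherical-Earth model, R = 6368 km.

Great circle: cos σ = sin φ₁ sin φ₂ + cos φ₁ cos φ₂ cos Δλ,  σ = 1.9396 rad → d_gc = 12351.1 km
Rhumb line: Δψ = -1.9474, q = Δφ/Δψ = 0.7987, d_rh = R√(Δφ²+q²Δλ²) = 12672.9 km
Excess = 12672.9 − 12351.1 = 321.8 ≈ 322 km

322 km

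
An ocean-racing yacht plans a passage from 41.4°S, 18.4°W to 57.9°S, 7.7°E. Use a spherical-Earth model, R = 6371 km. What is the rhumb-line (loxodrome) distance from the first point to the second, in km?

Rhumb course C = atan2(Δλ, Δψ) with Δψ = ln[tan(π/4+φ₂/2)/tan(π/4+φ₁/2)] = -0.4507, Δλ = +0.4555 → C = 134.70°
d = R·|Δφ| / |cos C| = 6371·0.28798 / 0.70335 = 2609 km

2609 km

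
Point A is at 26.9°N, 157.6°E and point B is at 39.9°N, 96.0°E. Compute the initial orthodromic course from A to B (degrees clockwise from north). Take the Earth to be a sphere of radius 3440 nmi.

θ = atan2( sin Δλ·cos φ₂ ,  cos φ₁ sin φ₂ − sin φ₁ cos φ₂ cos Δλ )
  = atan2(-0.6748, +0.4070) = 301.09°

301.1°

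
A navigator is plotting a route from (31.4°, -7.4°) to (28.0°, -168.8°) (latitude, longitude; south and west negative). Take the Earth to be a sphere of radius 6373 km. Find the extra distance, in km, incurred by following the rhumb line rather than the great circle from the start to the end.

Great circle: cos σ = sin φ₁ sin φ₂ + cos φ₁ cos φ₂ cos Δλ,  σ = 2.0597 rad → d_gc = 13126.6 km
Rhumb line: Δψ = -0.0683, q = Δφ/Δψ = 0.8684, d_rh = R√(Δφ²+q²Δλ²) = 15594.9 km
Excess = 15594.9 − 13126.6 = 2468.3 ≈ 2468 km

2468 km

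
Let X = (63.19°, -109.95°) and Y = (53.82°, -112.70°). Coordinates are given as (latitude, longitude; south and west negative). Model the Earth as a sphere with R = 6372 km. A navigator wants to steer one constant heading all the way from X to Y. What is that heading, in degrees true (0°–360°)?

Meridional parts: M(φ₁)=+1.4341, M(φ₂)=+1.1188 → ΔM = -0.3153;  Δλ = -0.0480 rad
tan C = Δλ / ΔM = +0.1522 → C = 188.66°

188.7°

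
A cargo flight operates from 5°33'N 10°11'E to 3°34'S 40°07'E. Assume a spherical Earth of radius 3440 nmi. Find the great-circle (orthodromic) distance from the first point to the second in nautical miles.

1877 nmi

Haversine: a = sin²(Δφ/2)+cos φ₁ cos φ₂ sin²(Δλ/2) = 0.07257;  σ = 2·atan2(√a,√(1−a))
σ = 31.256° → d = Rσ = 3440·0.54552 = 1877 nmi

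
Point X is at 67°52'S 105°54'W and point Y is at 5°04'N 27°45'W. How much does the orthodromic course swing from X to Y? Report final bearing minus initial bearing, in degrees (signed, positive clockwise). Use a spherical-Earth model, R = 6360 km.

At departure: θ₁ = atan2(sin Δλ cos φ₂, cos φ₁ sin φ₂ − sin φ₁ cos φ₂ cos Δλ) = 77.13°
At arrival: θ₂ = atan2(sin Δλ cos φ₁, −cos φ₂ sin φ₁ + sin φ₂ cos φ₁ cos Δλ) = 21.64°
Δθ = θ₂ − θ₁ = -55.5°

-55.5°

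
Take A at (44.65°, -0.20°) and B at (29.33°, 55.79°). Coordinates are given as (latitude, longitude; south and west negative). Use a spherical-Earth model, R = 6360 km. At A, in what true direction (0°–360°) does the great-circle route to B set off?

89.5°

θ = atan2( sin Δλ·cos φ₂ ,  cos φ₁ sin φ₂ − sin φ₁ cos φ₂ cos Δλ )
  = atan2(+0.7227, +0.0058) = 89.54°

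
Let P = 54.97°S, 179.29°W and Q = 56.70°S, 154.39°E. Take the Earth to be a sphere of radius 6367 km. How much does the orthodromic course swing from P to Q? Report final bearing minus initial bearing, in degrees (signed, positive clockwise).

+21.9°

Initial bearing θ₁ = atan2(sin Δλ cos φ₂, cos φ₁ sin φ₂ − sin φ₁ cos φ₂ cos Δλ) = 252.49°
Final bearing θ₂ = (initial bearing from the destination back to the start) + 180° = 274.39°
Δθ = θ₂ − θ₁ = +21.9°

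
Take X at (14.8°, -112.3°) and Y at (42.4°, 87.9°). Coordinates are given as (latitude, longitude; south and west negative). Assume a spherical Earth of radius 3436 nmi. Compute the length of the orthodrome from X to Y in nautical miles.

cos σ = sin φ₁ sin φ₂ + cos φ₁ cos φ₂ cos Δλ
      = sin(14.80°)sin(42.40°) + cos(14.80°)cos(42.40°)cos(-159.80°) = -0.4978
σ = 119.854° → d = Rσ = 3436·2.09185 = 7188 nmi

7188 nmi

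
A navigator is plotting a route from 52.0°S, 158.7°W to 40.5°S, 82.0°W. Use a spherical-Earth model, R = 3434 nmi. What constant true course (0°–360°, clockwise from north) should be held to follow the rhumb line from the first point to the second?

77.7°

Meridional parts: M(φ₁)=-1.0662, M(φ₂)=-0.7743 → ΔM = +0.2918;  Δλ = +1.3387 rad
tan C = Δλ / ΔM = +4.5873 → C = 77.70°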